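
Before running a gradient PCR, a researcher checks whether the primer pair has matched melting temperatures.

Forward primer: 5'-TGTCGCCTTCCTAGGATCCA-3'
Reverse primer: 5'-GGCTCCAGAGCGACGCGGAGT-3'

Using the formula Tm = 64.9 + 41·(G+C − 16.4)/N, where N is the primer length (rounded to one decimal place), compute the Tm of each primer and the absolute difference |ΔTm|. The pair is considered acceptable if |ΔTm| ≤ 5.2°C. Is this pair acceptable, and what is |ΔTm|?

|ΔTm| = 8.4°C; the pair is not acceptable.

Forward: G+C = 11, N = 20 → Tm = 64.9 + 41·(11 − 16.4)/20 = 53.8°C.
Reverse: G+C = 15, N = 21 → Tm = 64.9 + 41·(15 − 16.4)/21 = 62.2°C.
|ΔTm| = |53.8 − 62.2| = 8.4°C, > 5.2°C.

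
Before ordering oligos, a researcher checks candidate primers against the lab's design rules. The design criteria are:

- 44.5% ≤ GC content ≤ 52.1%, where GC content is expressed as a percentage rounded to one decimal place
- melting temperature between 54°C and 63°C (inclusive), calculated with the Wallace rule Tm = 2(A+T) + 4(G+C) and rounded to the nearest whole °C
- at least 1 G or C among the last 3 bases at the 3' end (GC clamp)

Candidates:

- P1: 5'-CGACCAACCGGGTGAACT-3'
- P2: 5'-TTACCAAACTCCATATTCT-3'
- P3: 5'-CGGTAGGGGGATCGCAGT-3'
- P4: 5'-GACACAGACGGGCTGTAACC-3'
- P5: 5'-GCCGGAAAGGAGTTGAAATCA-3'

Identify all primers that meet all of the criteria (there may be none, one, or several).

P1 (18 nt, A=5 T=2 G=5 C=6): GC 11/18 = 61.1%, outside 44.5–52.1% ✗; Tm = 2·7 + 4·11 = 58°C ✓; 3' end ACT has 1 G/C ✓ — fails.
P2 (19 nt, A=6 T=7 G=0 C=6): GC 6/19 = 31.6%, outside 44.5–52.1% ✗; Tm = 2·13 + 4·6 = 50°C, outside 54–63°C ✗; 3' end TCT has 1 G/C ✓ — fails.
P3 (18 nt, A=3 T=3 G=9 C=3): GC 12/18 = 66.7%, outside 44.5–52.1% ✗; Tm = 2·6 + 4·12 = 60°C ✓; 3' end AGT has 1 G/C ✓ — fails.
P4 (20 nt, A=6 T=2 G=6 C=6): GC 12/20 = 60.0%, outside 44.5–52.1% ✗; Tm = 2·8 + 4·12 = 64°C, outside 54–63°C ✗; 3' end ACC has 2 G/C ✓ — fails.
P5 (21 nt, A=8 T=3 G=7 C=3): GC 10/21 = 47.6% ✓; Tm = 2·11 + 4·10 = 62°C ✓; 3' end TCA has 1 G/C ✓ — passes.

P5 only.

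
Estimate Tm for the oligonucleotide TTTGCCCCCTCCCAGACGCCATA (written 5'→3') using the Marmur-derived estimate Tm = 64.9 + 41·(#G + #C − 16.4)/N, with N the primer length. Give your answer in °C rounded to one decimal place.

Base counts: A=4, T=5, G=3, C=11; G+C = 14, N = 23.
Tm = 64.9 + 41·(14 − 16.4)/23 = 64.9 + -98.40/23 = 60.6°C.

60.6°C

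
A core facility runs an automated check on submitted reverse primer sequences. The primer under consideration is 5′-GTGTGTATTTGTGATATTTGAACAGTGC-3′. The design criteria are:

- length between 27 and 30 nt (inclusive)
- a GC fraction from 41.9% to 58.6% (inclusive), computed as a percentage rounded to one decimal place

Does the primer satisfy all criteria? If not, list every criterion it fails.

Base counts: A=6, T=12, G=8, C=2 (length 28).
length: length 28 ✓
GC content: GC 10/28 = 35.7%, outside 41.9–58.6% ✗

Fails: GC content.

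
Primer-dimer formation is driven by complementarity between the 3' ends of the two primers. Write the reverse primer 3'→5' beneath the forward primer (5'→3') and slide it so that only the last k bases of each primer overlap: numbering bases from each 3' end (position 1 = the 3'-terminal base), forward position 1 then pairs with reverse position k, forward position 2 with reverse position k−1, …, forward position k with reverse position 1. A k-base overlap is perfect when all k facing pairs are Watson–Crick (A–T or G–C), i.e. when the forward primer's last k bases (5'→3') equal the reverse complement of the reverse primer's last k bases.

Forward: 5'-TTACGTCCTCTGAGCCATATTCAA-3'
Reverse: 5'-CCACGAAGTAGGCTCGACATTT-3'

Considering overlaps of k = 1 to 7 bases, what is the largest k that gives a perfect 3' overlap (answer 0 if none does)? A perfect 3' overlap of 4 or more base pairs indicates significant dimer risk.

Last 7 bases (5'→3') — forward …TATTCAA, reverse …GACATTT.
Reverse complement of the reverse primer's last 7 bases: AAATGTC; its first k bases are the reverse complement of the reverse primer's last k bases, so a perfect k-base overlap needs the forward primer's last k bases to equal them.
Comparing (forward last k vs required): k=1: A vs A ✓; k=2: AA vs AA ✓; k=3: CAA vs AAA ✗; k=4: TCAA vs AAAT ✗; k=5: TTCAA vs AAATG ✗; k=6: ATTCAA vs AAATGT ✗; k=7: TATTCAA vs AAATGTC ✗.
Perfect overlaps at k = 1, 2; the largest is 2.

Longest perfect overlap: 2 complementary base pairs; below the dimer-risk threshold (threshold 4).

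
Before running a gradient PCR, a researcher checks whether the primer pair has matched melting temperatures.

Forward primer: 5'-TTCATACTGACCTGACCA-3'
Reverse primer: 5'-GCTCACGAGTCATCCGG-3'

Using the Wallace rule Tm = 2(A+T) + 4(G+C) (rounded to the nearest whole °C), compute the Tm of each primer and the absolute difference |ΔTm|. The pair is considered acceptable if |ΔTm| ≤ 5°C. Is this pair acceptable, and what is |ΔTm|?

|ΔTm| = 4°C; the pair is acceptable.

Forward: A=5 T=5 G=2 C=6 → Tm = 2·10 + 4·8 = 52°C.
Reverse: A=3 T=3 G=5 C=6 → Tm = 2·6 + 4·11 = 56°C.
|ΔTm| = |52 − 56| = 4°C, ≤ 5°C.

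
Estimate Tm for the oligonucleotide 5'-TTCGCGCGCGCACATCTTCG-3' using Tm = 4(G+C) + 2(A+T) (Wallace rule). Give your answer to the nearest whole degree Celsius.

66°C

Base counts: A=2, T=5, G=5, C=8 (length 20).
Tm = 2·(2+5) + 4·(5+8) = 2·7 + 4·13 = 14 + 52 = 66°C.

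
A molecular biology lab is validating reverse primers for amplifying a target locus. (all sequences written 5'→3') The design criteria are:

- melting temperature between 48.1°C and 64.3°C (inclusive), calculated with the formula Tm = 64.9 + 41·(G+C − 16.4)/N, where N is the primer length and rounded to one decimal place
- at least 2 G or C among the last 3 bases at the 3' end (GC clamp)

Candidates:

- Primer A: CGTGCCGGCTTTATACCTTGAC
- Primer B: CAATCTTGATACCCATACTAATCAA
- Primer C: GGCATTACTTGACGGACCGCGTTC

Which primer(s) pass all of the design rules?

Primer A (22 nt, A=3 T=7 G=5 C=7): Tm = 64.9 + 41·(12 − 16.4)/22 = 56.7°C ✓; 3' end GAC has 2 G/C ✓ — passes.
Primer B (25 nt, A=10 T=7 G=1 C=7): Tm = 64.9 + 41·(8 − 16.4)/25 = 51.1°C ✓; 3' end CAA has 1 G/C, need ≥2 ✗ — fails.
Primer C (24 nt, A=4 T=6 G=7 C=7): Tm = 64.9 + 41·(14 − 16.4)/24 = 60.8°C ✓; 3' end TTC has 1 G/C, need ≥2 ✗ — fails.

Primer A only.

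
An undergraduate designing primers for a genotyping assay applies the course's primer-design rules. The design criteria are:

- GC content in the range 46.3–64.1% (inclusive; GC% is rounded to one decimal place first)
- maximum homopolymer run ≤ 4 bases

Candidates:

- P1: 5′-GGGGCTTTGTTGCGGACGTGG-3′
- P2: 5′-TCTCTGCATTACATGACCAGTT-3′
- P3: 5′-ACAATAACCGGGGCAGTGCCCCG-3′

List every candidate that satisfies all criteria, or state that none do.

None of the candidates satisfy all criteria.

P1 (21 nt, A=1 T=6 G=11 C=3): GC 14/21 = 66.7%, outside 46.3–64.1% ✗; longest run = 4 ✓ — fails.
P2 (22 nt, A=5 T=8 G=3 C=6): GC 9/22 = 40.9%, outside 46.3–64.1% ✗; longest run = 2 ✓ — fails.
P3 (23 nt, A=6 T=2 G=7 C=8): GC 15/23 = 65.2%, outside 46.3–64.1% ✗; longest run = 4 ✓ — fails.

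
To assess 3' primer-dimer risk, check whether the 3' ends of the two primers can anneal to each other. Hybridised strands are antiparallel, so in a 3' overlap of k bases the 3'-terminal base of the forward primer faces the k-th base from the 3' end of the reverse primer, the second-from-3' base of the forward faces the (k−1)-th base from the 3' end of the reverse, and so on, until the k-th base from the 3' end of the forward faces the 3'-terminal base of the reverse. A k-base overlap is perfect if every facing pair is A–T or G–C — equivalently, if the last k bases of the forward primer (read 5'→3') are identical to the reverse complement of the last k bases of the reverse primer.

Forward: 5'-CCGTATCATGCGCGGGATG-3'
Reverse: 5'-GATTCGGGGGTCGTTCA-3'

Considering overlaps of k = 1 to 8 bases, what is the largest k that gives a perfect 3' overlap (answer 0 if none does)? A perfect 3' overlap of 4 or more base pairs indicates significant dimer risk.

Longest perfect overlap: 2 complementary base pairs; below the dimer-risk threshold (threshold 4).

Last 8 bases (5'→3') — forward …GCGGGATG, reverse …GTCGTTCA.
Reverse complement of the reverse primer's last 8 bases: TGAACGAC; its first k bases are the reverse complement of the reverse primer's last k bases, so a perfect k-base overlap needs the forward primer's last k bases to equal them.
Comparing (forward last k vs required): k=1: G vs T ✗; k=2: TG vs TG ✓; k=3: ATG vs TGA ✗; k=4: GATG vs TGAA ✗; k=5: GGATG vs TGAAC ✗; k=6: GGGATG vs TGAACG ✗; k=7: CGGGATG vs TGAACGA ✗; k=8: GCGGGATG vs TGAACGAC ✗.
Only k = 2 is perfect, so the longest perfect 3' overlap is 2.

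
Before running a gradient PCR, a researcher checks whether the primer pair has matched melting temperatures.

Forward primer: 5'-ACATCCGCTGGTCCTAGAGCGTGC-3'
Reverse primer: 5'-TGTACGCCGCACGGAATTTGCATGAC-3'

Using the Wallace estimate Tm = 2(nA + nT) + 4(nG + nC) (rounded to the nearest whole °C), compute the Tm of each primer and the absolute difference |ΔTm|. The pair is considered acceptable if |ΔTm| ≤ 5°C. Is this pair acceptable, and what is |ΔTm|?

Forward: A=4 T=5 G=7 C=8 → Tm = 2·9 + 4·15 = 78°C.
Reverse: A=6 T=6 G=7 C=7 → Tm = 2·12 + 4·14 = 80°C.
|ΔTm| = |78 − 80| = 2°C, ≤ 5°C.

|ΔTm| = 2°C; the pair is acceptable.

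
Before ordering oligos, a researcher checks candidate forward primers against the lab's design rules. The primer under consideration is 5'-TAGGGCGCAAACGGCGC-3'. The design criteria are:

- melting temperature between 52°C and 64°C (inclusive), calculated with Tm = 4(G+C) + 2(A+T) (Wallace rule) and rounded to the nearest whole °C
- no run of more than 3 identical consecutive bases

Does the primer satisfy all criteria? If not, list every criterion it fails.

Base counts: A=4, T=1, G=7, C=5 (length 17).
Tm: Tm = 2·5 + 4·12 = 58°C ✓
homopolymer run: longest run = 3 ✓

Meets all criteria.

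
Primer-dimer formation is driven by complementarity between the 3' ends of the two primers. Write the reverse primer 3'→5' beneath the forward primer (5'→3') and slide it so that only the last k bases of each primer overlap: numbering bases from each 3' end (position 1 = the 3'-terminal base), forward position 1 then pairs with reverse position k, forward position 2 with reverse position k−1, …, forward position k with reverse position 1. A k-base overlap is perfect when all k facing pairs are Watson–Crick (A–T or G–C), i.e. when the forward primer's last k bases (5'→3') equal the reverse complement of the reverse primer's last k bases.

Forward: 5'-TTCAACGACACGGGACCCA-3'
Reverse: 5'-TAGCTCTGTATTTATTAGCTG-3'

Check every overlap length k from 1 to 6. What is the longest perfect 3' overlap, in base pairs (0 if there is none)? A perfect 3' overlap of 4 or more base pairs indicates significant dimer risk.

Last 6 bases (5'→3') — forward …GACCCA, reverse …TAGCTG.
Reverse complement of the reverse primer's last 6 bases: CAGCTA; its first k bases are the reverse complement of the reverse primer's last k bases, so a perfect k-base overlap needs the forward primer's last k bases to equal them.
Comparing (forward last k vs required): k=1: A vs C ✗; k=2: CA vs CA ✓; k=3: CCA vs CAG ✗; k=4: CCCA vs CAGC ✗; k=5: ACCCA vs CAGCT ✗; k=6: GACCCA vs CAGCTA ✗.
Only k = 2 is perfect, so the longest perfect 3' overlap is 2.

Longest perfect overlap: 2 complementary base pairs; below the dimer-risk threshold (threshold 4).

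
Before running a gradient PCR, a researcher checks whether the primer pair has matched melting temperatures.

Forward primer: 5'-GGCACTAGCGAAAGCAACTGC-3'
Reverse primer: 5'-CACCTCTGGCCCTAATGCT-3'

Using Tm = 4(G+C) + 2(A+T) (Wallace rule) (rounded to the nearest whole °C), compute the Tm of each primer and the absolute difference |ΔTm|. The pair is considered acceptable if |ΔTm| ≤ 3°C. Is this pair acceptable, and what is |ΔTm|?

|ΔTm| = 6°C; the pair is not acceptable.

Forward: A=7 T=2 G=6 C=6 → Tm = 2·9 + 4·12 = 66°C.
Reverse: A=3 T=5 G=3 C=8 → Tm = 2·8 + 4·11 = 60°C.
|ΔTm| = |66 − 60| = 6°C, > 3°C.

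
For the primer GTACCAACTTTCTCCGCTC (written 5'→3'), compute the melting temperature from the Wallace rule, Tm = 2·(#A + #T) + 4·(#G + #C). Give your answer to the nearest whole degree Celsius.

58°C

Base counts: A=3, T=6, G=2, C=8 (length 19).
Tm = 2·(3+6) + 4·(2+8) = 2·9 + 4·10 = 18 + 40 = 58°C.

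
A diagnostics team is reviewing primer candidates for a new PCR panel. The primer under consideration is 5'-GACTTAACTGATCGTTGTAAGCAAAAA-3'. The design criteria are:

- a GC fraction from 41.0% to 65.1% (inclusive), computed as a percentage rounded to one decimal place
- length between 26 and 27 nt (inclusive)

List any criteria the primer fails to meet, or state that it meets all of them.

Fails: GC content.

Base counts: A=11, T=7, G=5, C=4 (length 27).
GC content: GC 9/27 = 33.3%, outside 41.0–65.1% ✗
length: length 27 ✓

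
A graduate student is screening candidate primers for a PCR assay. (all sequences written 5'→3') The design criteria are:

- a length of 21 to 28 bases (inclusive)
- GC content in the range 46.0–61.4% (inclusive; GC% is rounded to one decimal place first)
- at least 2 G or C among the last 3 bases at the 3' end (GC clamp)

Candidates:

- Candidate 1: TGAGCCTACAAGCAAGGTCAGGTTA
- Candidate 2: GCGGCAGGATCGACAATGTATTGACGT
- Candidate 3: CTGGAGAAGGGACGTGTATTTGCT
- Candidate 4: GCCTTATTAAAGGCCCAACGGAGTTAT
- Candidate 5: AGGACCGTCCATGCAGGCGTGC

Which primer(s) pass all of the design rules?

Candidate 1 (25 nt, A=8 T=5 G=7 C=5): length 25 ✓; GC 12/25 = 48.0% ✓; 3' end TTA has 0 G/C, need ≥2 ✗ — fails.
Candidate 2 (27 nt, A=7 T=6 G=9 C=5): length 27 ✓; GC 14/27 = 51.9% ✓; 3' end CGT has 2 G/C ✓ — passes.
Candidate 3 (24 nt, A=5 T=7 G=9 C=3): length 24 ✓; GC 12/24 = 50.0% ✓; 3' end GCT has 2 G/C ✓ — passes.
Candidate 4 (27 nt, A=8 T=7 G=6 C=6): length 27 ✓; GC 12/27 = 44.4%, outside 46.0–61.4% ✗; 3' end TAT has 0 G/C, need ≥2 ✗ — fails.
Candidate 5 (22 nt, A=4 T=3 G=8 C=7): length 22 ✓; GC 15/22 = 68.2%, outside 46.0–61.4% ✗; 3' end TGC has 2 G/C ✓ — fails.

Candidate 2 and Candidate 3.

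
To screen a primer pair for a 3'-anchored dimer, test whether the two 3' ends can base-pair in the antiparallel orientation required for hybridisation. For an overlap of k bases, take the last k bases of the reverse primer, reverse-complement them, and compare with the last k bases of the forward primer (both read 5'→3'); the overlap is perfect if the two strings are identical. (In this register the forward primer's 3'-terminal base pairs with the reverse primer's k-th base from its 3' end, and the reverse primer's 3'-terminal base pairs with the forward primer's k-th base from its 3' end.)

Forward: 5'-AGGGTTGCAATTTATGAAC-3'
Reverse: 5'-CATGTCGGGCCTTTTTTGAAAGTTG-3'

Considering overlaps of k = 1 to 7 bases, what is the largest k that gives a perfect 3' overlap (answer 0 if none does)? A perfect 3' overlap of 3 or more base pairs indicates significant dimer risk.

Last 7 bases (5'→3') — forward …TATGAAC, reverse …AAAGTTG.
Reverse complement of the reverse primer's last 7 bases: CAACTTT; its first k bases are the reverse complement of the reverse primer's last k bases, so a perfect k-base overlap needs the forward primer's last k bases to equal them.
Comparing (forward last k vs required): k=1: C vs C ✓; k=2: AC vs CA ✗; k=3: AAC vs CAA ✗; k=4: GAAC vs CAAC ✗; k=5: TGAAC vs CAACT ✗; k=6: ATGAAC vs CAACTT ✗; k=7: TATGAAC vs CAACTTT ✗.
Only k = 1 is perfect, so the longest perfect 3' overlap is 1.

Longest perfect overlap: 1 complementary base pair; below the dimer-risk threshold (threshold 3).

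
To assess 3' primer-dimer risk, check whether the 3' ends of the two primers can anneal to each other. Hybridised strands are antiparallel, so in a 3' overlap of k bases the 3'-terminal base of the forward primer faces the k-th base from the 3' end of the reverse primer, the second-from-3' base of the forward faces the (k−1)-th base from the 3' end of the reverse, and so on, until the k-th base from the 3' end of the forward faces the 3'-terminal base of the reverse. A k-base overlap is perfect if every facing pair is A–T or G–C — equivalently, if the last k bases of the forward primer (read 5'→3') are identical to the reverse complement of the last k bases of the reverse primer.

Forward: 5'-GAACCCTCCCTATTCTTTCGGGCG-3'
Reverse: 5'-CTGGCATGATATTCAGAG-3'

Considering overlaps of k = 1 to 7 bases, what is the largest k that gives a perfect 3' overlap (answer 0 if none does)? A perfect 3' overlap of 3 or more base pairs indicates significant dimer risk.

Longest perfect overlap: 0 complementary base pairs; below the dimer-risk threshold (threshold 3).

Last 7 bases (5'→3') — forward …TCGGGCG, reverse …TTCAGAG.
Reverse complement of the reverse primer's last 7 bases: CTCTGAA; its first k bases are the reverse complement of the reverse primer's last k bases, so a perfect k-base overlap needs the forward primer's last k bases to equal them.
Comparing (forward last k vs required): k=1: G vs C ✗; k=2: CG vs CT ✗; k=3: GCG vs CTC ✗; k=4: GGCG vs CTCT ✗; k=5: GGGCG vs CTCTG ✗; k=6: CGGGCG vs CTCTGA ✗; k=7: TCGGGCG vs CTCTGAA ✗.
No overlap length from 1 to 7 is perfect, so the longest perfect 3' overlap is 0.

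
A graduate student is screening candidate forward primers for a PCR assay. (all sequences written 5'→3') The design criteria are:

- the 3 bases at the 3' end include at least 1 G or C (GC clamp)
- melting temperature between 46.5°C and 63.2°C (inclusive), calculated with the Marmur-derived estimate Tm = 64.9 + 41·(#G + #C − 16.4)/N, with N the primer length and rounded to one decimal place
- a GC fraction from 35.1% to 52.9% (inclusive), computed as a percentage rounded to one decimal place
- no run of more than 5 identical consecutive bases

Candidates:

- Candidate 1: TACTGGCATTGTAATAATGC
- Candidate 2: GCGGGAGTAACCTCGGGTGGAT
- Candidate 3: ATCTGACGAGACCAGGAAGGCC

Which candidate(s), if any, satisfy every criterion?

Candidate 1 (20 nt, A=6 T=7 G=4 C=3): 3' end TGC has 2 G/C ✓; Tm = 64.9 + 41·(7 − 16.4)/20 = 45.6°C, outside 46.5–63.2°C ✗; GC 7/20 = 35.0%, outside 35.1–52.9% ✗; longest run = 2 ✓ — fails.
Candidate 2 (22 nt, A=4 T=4 G=10 C=4): 3' end GAT has 1 G/C ✓; Tm = 64.9 + 41·(14 − 16.4)/22 = 60.4°C ✓; GC 14/22 = 63.6%, outside 35.1–52.9% ✗; longest run = 3 ✓ — fails.
Candidate 3 (22 nt, A=7 T=2 G=7 C=6): 3' end GCC has 3 G/C ✓; Tm = 64.9 + 41·(13 − 16.4)/22 = 58.6°C ✓; GC 13/22 = 59.1%, outside 35.1–52.9% ✗; longest run = 2 ✓ — fails.

None of the candidates satisfy all criteria.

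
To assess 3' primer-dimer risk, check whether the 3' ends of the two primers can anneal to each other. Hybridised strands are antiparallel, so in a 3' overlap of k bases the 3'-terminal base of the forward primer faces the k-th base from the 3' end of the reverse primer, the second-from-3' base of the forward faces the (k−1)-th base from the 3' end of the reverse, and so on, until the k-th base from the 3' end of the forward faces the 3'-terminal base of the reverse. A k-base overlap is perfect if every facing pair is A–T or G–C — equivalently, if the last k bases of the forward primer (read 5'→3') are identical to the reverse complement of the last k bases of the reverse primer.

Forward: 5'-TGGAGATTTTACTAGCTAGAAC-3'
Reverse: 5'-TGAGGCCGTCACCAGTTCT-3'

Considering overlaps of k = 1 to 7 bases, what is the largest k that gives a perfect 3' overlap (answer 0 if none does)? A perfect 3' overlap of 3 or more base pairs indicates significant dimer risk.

Longest perfect overlap: 5 complementary base pairs; significant dimer risk (threshold 3).

Last 7 bases (5'→3') — forward …CTAGAAC, reverse …CAGTTCT.
Reverse complement of the reverse primer's last 7 bases: AGAACTG; its first k bases are the reverse complement of the reverse primer's last k bases, so a perfect k-base overlap needs the forward primer's last k bases to equal them.
Comparing (forward last k vs required): k=1: C vs A ✗; k=2: AC vs AG ✗; k=3: AAC vs AGA ✗; k=4: GAAC vs AGAA ✗; k=5: AGAAC vs AGAAC ✓; k=6: TAGAAC vs AGAACT ✗; k=7: CTAGAAC vs AGAACTG ✗.
Only k = 5 is perfect, so the longest perfect 3' overlap is 5.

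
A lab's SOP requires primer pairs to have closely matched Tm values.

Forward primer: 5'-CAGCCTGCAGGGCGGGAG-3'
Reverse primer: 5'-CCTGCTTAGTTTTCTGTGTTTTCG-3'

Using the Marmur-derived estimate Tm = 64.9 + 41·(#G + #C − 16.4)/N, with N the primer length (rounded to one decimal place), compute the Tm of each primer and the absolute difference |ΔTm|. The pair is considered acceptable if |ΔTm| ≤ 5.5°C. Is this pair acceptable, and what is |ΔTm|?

|ΔTm| = 5.4°C; the pair is acceptable.

Forward: G+C = 14, N = 18 → Tm = 64.9 + 41·(14 − 16.4)/18 = 59.4°C.
Reverse: G+C = 10, N = 24 → Tm = 64.9 + 41·(10 − 16.4)/24 = 54.0°C.
|ΔTm| = |59.4 − 54.0| = 5.4°C, ≤ 5.5°C.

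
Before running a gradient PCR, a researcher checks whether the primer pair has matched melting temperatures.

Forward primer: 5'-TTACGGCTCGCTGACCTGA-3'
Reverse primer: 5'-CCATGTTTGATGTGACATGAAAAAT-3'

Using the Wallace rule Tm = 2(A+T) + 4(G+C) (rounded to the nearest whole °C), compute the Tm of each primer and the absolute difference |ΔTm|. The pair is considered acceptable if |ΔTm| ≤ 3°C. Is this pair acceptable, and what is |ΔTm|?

|ΔTm| = 6°C; the pair is not acceptable.

Forward: A=3 T=5 G=5 C=6 → Tm = 2·8 + 4·11 = 60°C.
Reverse: A=9 T=8 G=5 C=3 → Tm = 2·17 + 4·8 = 66°C.
|ΔTm| = |60 − 66| = 6°C, > 3°C.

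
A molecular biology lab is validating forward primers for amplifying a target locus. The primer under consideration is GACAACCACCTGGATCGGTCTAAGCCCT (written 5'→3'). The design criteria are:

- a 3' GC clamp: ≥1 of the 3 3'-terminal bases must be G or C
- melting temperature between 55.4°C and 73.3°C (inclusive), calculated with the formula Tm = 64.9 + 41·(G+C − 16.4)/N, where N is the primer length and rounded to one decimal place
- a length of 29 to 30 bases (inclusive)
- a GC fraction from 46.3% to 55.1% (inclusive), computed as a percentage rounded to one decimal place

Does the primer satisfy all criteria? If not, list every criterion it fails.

Fails: length, GC content.

Base counts: A=7, T=5, G=6, C=10 (length 28).
GC clamp: 3' end CCT has 2 G/C ✓
Tm: Tm = 64.9 + 41·(16 − 16.4)/28 = 64.3°C ✓
length: length 28, outside 29–30 ✗
GC content: GC 16/28 = 57.1%, outside 46.3–55.1% ✗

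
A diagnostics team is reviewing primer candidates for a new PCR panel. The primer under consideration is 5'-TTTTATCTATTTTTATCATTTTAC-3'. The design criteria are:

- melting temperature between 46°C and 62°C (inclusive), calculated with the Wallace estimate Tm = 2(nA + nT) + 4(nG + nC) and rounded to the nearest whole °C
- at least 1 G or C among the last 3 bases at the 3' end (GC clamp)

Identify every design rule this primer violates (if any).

Base counts: A=5, T=16, G=0, C=3 (length 24).
Tm: Tm = 2·21 + 4·3 = 54°C ✓
GC clamp: 3' end TAC has 1 G/C ✓

Meets all criteria.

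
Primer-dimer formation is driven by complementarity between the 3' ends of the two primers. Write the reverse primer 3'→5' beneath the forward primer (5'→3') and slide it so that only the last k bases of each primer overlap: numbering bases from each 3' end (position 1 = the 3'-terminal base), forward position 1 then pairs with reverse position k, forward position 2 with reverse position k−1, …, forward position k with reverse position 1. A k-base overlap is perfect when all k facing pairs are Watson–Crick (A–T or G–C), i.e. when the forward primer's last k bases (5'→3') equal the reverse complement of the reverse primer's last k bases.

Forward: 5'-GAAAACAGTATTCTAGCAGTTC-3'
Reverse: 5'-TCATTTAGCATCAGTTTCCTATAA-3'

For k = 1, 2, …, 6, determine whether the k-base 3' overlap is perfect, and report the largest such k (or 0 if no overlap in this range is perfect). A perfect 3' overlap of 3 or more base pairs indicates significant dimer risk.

Longest perfect overlap: 0 complementary base pairs; below the dimer-risk threshold (threshold 3).

Last 6 bases (5'→3') — forward …CAGTTC, reverse …CTATAA.
Reverse complement of the reverse primer's last 6 bases: TTATAG; its first k bases are the reverse complement of the reverse primer's last k bases, so a perfect k-base overlap needs the forward primer's last k bases to equal them.
Comparing (forward last k vs required): k=1: C vs T ✗; k=2: TC vs TT ✗; k=3: TTC vs TTA ✗; k=4: GTTC vs TTAT ✗; k=5: AGTTC vs TTATA ✗; k=6: CAGTTC vs TTATAG ✗.
No overlap length from 1 to 6 is perfect, so the longest perfect 3' overlap is 0.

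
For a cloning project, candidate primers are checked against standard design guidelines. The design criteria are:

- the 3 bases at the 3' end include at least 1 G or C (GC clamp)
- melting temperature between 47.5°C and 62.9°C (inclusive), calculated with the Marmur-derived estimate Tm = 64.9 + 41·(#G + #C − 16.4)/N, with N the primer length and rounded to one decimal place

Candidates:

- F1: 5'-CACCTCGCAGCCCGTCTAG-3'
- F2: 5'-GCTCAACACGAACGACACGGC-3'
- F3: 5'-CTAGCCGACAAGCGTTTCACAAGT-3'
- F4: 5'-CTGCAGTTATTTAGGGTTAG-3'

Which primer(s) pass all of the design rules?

F1 (19 nt, A=3 T=3 G=4 C=9): 3' end TAG has 1 G/C ✓; Tm = 64.9 + 41·(13 − 16.4)/19 = 57.6°C ✓ — passes.
F2 (21 nt, A=7 T=1 G=5 C=8): 3' end GGC has 3 G/C ✓; Tm = 64.9 + 41·(13 − 16.4)/21 = 58.3°C ✓ — passes.
F3 (24 nt, A=7 T=5 G=5 C=7): 3' end AGT has 1 G/C ✓; Tm = 64.9 + 41·(12 − 16.4)/24 = 57.4°C ✓ — passes.
F4 (20 nt, A=4 T=8 G=6 C=2): 3' end TAG has 1 G/C ✓; Tm = 64.9 + 41·(8 − 16.4)/20 = 47.7°C ✓ — passes.

F1, F2, F3 and F4.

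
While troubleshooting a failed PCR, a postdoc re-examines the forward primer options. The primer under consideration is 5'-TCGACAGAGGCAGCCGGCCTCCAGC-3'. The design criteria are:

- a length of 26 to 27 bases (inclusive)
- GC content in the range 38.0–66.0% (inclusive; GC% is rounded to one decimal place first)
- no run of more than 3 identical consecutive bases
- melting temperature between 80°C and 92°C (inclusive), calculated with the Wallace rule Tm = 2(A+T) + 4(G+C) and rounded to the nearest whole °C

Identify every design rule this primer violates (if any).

Fails: length, GC content.

Base counts: A=5, T=2, G=8, C=10 (length 25).
length: length 25, outside 26–27 ✗
GC content: GC 18/25 = 72.0%, outside 38.0–66.0% ✗
homopolymer run: longest run = 2 ✓
Tm: Tm = 2·7 + 4·18 = 86°C ✓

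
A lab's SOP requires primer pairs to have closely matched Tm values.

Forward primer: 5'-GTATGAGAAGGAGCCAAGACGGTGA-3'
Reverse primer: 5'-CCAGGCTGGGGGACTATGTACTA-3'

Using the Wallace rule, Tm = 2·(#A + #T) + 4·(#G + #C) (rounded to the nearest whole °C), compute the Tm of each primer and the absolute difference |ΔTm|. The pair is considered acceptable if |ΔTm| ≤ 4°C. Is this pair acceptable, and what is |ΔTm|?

|ΔTm| = 4°C; the pair is acceptable.

Forward: A=9 T=3 G=10 C=3 → Tm = 2·12 + 4·13 = 76°C.
Reverse: A=5 T=5 G=8 C=5 → Tm = 2·10 + 4·13 = 72°C.
|ΔTm| = |76 − 72| = 4°C, ≤ 4°C.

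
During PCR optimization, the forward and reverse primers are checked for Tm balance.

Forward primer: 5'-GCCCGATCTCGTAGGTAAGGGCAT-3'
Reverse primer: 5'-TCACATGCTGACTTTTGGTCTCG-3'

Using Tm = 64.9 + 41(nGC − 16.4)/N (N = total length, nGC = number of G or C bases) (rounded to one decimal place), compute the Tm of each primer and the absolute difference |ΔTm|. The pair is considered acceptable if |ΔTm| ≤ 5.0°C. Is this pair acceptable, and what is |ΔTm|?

|ΔTm| = 5.5°C; the pair is not acceptable.

Forward: G+C = 14, N = 24 → Tm = 64.9 + 41·(14 − 16.4)/24 = 60.8°C.
Reverse: G+C = 11, N = 23 → Tm = 64.9 + 41·(11 − 16.4)/23 = 55.3°C.
|ΔTm| = |60.8 − 55.3| = 5.5°C, > 5.0°C.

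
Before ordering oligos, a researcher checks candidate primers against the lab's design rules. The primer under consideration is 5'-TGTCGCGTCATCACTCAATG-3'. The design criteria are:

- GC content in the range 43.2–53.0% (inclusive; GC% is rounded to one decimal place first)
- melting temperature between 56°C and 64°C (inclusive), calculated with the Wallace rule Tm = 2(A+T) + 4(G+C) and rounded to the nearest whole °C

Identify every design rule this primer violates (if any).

Meets all criteria.

Base counts: A=4, T=6, G=4, C=6 (length 20).
GC content: GC 10/20 = 50.0% ✓
Tm: Tm = 2·10 + 4·10 = 60°C ✓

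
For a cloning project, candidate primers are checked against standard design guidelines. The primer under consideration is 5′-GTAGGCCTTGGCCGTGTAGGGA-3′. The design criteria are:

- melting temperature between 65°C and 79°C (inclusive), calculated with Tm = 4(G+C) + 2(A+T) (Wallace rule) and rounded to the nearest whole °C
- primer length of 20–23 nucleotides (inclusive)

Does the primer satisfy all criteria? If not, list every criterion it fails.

Meets all criteria.

Base counts: A=3, T=5, G=10, C=4 (length 22).
Tm: Tm = 2·8 + 4·14 = 72°C ✓
length: length 22 ✓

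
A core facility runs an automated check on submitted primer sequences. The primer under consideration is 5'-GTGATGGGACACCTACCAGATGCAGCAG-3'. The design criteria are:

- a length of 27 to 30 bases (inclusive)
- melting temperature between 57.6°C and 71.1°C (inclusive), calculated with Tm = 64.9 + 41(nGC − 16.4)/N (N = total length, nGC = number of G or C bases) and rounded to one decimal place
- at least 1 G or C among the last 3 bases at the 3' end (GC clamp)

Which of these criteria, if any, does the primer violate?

Base counts: A=8, T=4, G=9, C=7 (length 28).
length: length 28 ✓
Tm: Tm = 64.9 + 41·(16 − 16.4)/28 = 64.3°C ✓
GC clamp: 3' end CAG has 2 G/C ✓

Meets all criteria.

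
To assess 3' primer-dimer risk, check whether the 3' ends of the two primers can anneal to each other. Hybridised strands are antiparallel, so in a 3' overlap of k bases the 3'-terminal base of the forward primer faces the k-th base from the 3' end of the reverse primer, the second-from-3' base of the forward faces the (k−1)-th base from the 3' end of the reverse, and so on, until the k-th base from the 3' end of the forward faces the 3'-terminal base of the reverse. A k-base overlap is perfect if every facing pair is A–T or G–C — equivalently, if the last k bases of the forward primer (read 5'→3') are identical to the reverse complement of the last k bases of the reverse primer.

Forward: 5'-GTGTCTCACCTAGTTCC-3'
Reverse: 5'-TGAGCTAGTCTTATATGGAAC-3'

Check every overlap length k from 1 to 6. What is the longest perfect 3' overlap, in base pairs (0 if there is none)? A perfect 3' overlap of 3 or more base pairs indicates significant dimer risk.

Longest perfect overlap: 5 complementary base pairs; significant dimer risk (threshold 3).

Last 6 bases (5'→3') — forward …AGTTCC, reverse …TGGAAC.
Reverse complement of the reverse primer's last 6 bases: GTTCCA; its first k bases are the reverse complement of the reverse primer's last k bases, so a perfect k-base overlap needs the forward primer's last k bases to equal them.
Comparing (forward last k vs required): k=1: C vs G ✗; k=2: CC vs GT ✗; k=3: TCC vs GTT ✗; k=4: TTCC vs GTTC ✗; k=5: GTTCC vs GTTCC ✓; k=6: AGTTCC vs GTTCCA ✗.
Only k = 5 is perfect, so the longest perfect 3' overlap is 5.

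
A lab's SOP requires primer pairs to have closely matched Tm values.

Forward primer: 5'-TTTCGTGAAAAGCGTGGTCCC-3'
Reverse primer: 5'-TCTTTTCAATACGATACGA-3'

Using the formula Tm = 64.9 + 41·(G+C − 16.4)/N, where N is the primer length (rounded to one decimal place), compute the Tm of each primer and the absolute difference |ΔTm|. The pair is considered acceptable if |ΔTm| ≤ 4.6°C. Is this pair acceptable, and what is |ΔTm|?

|ΔTm| = 11.9°C; the pair is not acceptable.

Forward: G+C = 11, N = 21 → Tm = 64.9 + 41·(11 − 16.4)/21 = 54.4°C.
Reverse: G+C = 6, N = 19 → Tm = 64.9 + 41·(6 − 16.4)/19 = 42.5°C.
|ΔTm| = |54.4 − 42.5| = 11.9°C, > 4.6°C.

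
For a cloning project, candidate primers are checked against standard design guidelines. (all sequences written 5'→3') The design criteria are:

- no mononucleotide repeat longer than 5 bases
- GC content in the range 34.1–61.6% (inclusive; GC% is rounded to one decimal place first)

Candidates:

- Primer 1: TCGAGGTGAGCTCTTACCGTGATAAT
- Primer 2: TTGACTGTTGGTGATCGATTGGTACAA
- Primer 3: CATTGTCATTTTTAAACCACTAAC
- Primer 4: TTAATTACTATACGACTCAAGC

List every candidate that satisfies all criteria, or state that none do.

Primer 1 (26 nt, A=6 T=8 G=7 C=5): longest run = 2 ✓; GC 12/26 = 46.2% ✓ — passes.
Primer 2 (27 nt, A=6 T=10 G=8 C=3): longest run = 2 ✓; GC 11/27 = 40.7% ✓ — passes.
Primer 3 (24 nt, A=8 T=9 G=1 C=6): longest run = 5 ✓; GC 7/24 = 29.2%, outside 34.1–61.6% ✗ — fails.
Primer 4 (22 nt, A=8 T=7 G=2 C=5): longest run = 2 ✓; GC 7/22 = 31.8%, outside 34.1–61.6% ✗ — fails.

Primer 1 and Primer 2.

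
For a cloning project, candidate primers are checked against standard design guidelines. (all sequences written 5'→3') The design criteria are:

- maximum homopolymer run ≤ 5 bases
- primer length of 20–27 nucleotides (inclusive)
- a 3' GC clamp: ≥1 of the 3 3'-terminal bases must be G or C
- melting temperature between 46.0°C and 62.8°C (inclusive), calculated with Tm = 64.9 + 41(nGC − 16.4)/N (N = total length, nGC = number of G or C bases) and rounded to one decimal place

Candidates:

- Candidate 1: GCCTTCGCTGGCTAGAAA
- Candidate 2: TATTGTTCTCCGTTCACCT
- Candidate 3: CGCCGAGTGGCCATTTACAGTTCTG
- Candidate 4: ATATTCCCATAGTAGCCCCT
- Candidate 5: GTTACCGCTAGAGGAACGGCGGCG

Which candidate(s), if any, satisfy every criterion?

Candidate 3 and Candidate 4.

Candidate 1 (18 nt, A=4 T=4 G=5 C=5): longest run = 3 ✓; length 18, outside 20–27 ✗; 3' end AAA has 0 G/C, need ≥1 ✗; Tm = 64.9 + 41·(10 − 16.4)/18 = 50.3°C ✓ — fails.
Candidate 2 (19 nt, A=2 T=9 G=2 C=6): longest run = 2 ✓; length 19, outside 20–27 ✗; 3' end CCT has 2 G/C ✓; Tm = 64.9 + 41·(8 − 16.4)/19 = 46.8°C ✓ — fails.
Candidate 3 (25 nt, A=4 T=7 G=7 C=7): longest run = 3 ✓; length 25 ✓; 3' end CTG has 2 G/C ✓; Tm = 64.9 + 41·(14 − 16.4)/25 = 61.0°C ✓ — passes.
Candidate 4 (20 nt, A=5 T=6 G=2 C=7): longest run = 4 ✓; length 20 ✓; 3' end CCT has 2 G/C ✓; Tm = 64.9 + 41·(9 − 16.4)/20 = 49.7°C ✓ — passes.
Candidate 5 (24 nt, A=5 T=3 G=10 C=6): longest run = 2 ✓; length 24 ✓; 3' end GCG has 3 G/C ✓; Tm = 64.9 + 41·(16 − 16.4)/24 = 64.2°C, outside 46.0–62.8°C ✗ — fails.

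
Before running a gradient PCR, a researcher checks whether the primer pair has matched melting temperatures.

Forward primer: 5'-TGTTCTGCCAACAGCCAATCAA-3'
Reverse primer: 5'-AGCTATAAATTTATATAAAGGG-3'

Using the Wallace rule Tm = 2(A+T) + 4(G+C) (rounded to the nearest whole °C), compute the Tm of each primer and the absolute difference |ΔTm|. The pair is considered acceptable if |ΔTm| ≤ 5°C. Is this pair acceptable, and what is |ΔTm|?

Forward: A=7 T=5 G=3 C=7 → Tm = 2·12 + 4·10 = 64°C.
Reverse: A=10 T=7 G=4 C=1 → Tm = 2·17 + 4·5 = 54°C.
|ΔTm| = |64 − 54| = 10°C, > 5°C.

|ΔTm| = 10°C; the pair is not acceptable.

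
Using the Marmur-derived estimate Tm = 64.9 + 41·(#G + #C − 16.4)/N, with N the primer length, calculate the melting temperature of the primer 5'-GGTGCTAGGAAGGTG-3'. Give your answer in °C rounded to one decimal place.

44.7°C

Base counts: A=3, T=3, G=8, C=1; G+C = 9, N = 15.
Tm = 64.9 + 41·(9 − 16.4)/15 = 64.9 + -303.40/15 = 44.7°C.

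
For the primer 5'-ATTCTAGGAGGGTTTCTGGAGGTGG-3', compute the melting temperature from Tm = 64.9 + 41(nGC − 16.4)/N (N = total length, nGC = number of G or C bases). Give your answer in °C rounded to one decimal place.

59.3°C

Base counts: A=4, T=8, G=11, C=2; G+C = 13, N = 25.
Tm = 64.9 + 41·(13 − 16.4)/25 = 64.9 + -139.40/25 = 59.3°C.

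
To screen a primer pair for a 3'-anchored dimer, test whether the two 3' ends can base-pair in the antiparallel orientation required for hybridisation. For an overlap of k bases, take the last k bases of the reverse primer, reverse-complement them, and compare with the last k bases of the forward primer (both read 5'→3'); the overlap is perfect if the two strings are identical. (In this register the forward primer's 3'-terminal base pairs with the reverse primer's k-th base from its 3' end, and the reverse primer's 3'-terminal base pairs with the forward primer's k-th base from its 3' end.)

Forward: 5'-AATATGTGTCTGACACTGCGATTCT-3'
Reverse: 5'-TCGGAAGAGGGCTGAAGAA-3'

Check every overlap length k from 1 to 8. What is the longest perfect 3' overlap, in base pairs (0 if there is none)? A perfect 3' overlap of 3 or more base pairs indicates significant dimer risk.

Longest perfect overlap: 4 complementary base pairs; significant dimer risk (threshold 3).

Last 8 bases (5'→3') — forward …GCGATTCT, reverse …CTGAAGAA.
Reverse complement of the reverse primer's last 8 bases: TTCTTCAG; its first k bases are the reverse complement of the reverse primer's last k bases, so a perfect k-base overlap needs the forward primer's last k bases to equal them.
Comparing (forward last k vs required): k=1: T vs T ✓; k=2: CT vs TT ✗; k=3: TCT vs TTC ✗; k=4: TTCT vs TTCT ✓; k=5: ATTCT vs TTCTT ✗; k=6: GATTCT vs TTCTTC ✗; k=7: CGATTCT vs TTCTTCA ✗; k=8: GCGATTCT vs TTCTTCAG ✗.
Perfect overlaps at k = 1, 4; the largest is 4.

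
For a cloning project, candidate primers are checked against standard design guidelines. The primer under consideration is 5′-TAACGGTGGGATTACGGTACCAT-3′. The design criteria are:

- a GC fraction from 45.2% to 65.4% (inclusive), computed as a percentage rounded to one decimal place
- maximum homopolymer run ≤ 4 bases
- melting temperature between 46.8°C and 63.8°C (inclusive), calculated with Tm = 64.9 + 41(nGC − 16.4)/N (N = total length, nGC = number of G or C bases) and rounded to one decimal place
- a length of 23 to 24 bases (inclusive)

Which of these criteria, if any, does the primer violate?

Base counts: A=6, T=6, G=7, C=4 (length 23).
GC content: GC 11/23 = 47.8% ✓
homopolymer run: longest run = 3 ✓
Tm: Tm = 64.9 + 41·(11 − 16.4)/23 = 55.3°C ✓
length: length 23 ✓

Meets all criteria.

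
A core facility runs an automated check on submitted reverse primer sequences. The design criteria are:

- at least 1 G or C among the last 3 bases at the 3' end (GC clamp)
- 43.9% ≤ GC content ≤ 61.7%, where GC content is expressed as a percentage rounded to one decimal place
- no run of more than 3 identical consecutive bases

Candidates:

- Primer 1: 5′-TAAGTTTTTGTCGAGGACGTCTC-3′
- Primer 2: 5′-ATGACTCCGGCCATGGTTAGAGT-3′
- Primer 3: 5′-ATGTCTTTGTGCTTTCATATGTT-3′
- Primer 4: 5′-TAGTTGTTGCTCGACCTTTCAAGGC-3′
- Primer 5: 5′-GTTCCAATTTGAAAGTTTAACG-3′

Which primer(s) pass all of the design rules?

Primer 1 (23 nt, A=4 T=9 G=6 C=4): 3' end CTC has 2 G/C ✓; GC 10/23 = 43.5%, outside 43.9–61.7% ✗; longest run = 5, exceeds 3 ✗ — fails.
Primer 2 (23 nt, A=5 T=6 G=7 C=5): 3' end AGT has 1 G/C ✓; GC 12/23 = 52.2% ✓; longest run = 2 ✓ — passes.
Primer 3 (23 nt, A=3 T=13 G=4 C=3): 3' end GTT has 1 G/C ✓; GC 7/23 = 30.4%, outside 43.9–61.7% ✗; longest run = 3 ✓ — fails.
Primer 4 (25 nt, A=4 T=9 G=6 C=6): 3' end GGC has 3 G/C ✓; GC 12/25 = 48.0% ✓; longest run = 3 ✓ — passes.
Primer 5 (22 nt, A=7 T=8 G=4 C=3): 3' end ACG has 2 G/C ✓; GC 7/22 = 31.8%, outside 43.9–61.7% ✗; longest run = 3 ✓ — fails.

Primer 2 and Primer 4.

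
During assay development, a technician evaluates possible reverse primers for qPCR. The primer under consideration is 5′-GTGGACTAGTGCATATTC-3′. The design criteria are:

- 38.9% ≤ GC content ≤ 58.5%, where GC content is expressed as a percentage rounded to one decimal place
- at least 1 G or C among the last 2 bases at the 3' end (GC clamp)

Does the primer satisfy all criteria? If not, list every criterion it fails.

Base counts: A=4, T=6, G=5, C=3 (length 18).
GC content: GC 8/18 = 44.4% ✓
GC clamp: 3' end TC has 1 G/C ✓

Meets all criteria.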